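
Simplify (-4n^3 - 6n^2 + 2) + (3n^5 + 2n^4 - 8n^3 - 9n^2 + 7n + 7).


Align terms by degree and add:
  -4n^3 - 6n^2 + 2
+ 3n^5 + 2n^4 - 8n^3 - 9n^2 + 7n + 7
= 3n^5 + 2n^4 - 12n^3 - 15n^2 + 7n + 9


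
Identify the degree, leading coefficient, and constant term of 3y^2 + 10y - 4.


Highest power of y is 2, with coefficient 3. Constant term is -4.
Degree = 2, leading coefficient = 3, constant term = -4


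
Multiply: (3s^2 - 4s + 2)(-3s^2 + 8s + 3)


Distribute each term of the first polynomial:
  (3s^2)(-3s^2 + 8s + 3) = -9s^4 + 24s^3 + 9s^2
  (-4s)(-3s^2 + 8s + 3) = 12s^3 - 32s^2 - 12s
  (2)(-3s^2 + 8s + 3) = -6s^2 + 16s + 6
Sum: -9s^4 + 36s^3 - 29s^2 + 4s + 6


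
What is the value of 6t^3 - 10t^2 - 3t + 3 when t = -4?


Using direct substitution:
  6 * (-4)^3 = -384
  -10 * (-4)^2 = -160
  -3 * (-4)^1 = 12
  constant: 3
Sum = -384 - 160 + 12 + 3 = -529


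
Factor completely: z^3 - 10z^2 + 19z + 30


Try integer roots (divisors of 30). z=6: p(6)=0.
Divide out (z - 6): quotient is z^2 - 4z - 5.
Factor the quadratic: (z + 1)(z - 5)
Result: (z - 6)(z + 1)(z - 5)


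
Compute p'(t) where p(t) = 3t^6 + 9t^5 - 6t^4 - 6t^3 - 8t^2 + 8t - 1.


Apply the power rule term by term:
  d/dt(3t^6) = 18t^5
  d/dt(9t^5) = 45t^4
  d/dt(-6t^4) = -24t^3
  d/dt(-6t^3) = -18t^2
  d/dt(-8t^2) = -16t
  d/dt(8t) = 8
  d/dt(-1) = 0
p'(t) = 18t^5 + 45t^4 - 24t^3 - 18t^2 - 16t + 8


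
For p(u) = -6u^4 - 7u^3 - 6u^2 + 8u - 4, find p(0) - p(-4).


p(0) = -4
p(-4) = -1220
p(0) - p(-4) = -4 + 1220 = 1216


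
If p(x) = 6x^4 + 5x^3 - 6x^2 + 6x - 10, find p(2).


Using direct substitution:
  6 * (2)^4 = 96
  5 * (2)^3 = 40
  -6 * (2)^2 = -24
  6 * (2)^1 = 12
  constant: -10
Sum = 96 + 40 - 24 + 12 - 10 = 114


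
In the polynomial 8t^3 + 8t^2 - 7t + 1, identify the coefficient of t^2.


Read off the coefficient of t^2: 8


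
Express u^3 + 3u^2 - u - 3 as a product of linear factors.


Try integer roots (divisors of -3). u=-1: p(-1)=0.
Divide out (u + 1): quotient is u^2 + 2u - 3.
Factor the quadratic: (u - 1)(u + 3)
Result: (u + 1)(u - 1)(u + 3)


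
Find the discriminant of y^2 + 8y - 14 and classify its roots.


D = b^2 - 4ac = (8)^2 - 4(1)(-14) = 64 + 56 = 120
Since D > 0: two distinct irrational roots


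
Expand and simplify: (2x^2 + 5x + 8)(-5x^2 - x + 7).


Distribute each term of the first polynomial:
  (2x^2)(-5x^2 - x + 7) = -10x^4 - 2x^3 + 14x^2
  (5x)(-5x^2 - x + 7) = -25x^3 - 5x^2 + 35x
  (8)(-5x^2 - x + 7) = -40x^2 - 8x + 56
Sum: -10x^4 - 27x^3 - 31x^2 + 27x + 56


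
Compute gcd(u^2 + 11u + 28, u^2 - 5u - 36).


Factor each:
  u^2 + 11u + 28 = (u + 4)(u + 7)
  u^2 - 5u - 36 = (u + 4)(u - 9)
Common monic factor: u + 4


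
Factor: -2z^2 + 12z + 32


Roots satisfy r1 + r2 = -b/a = 6 and r1*r2 = c/a = -16.
So r1 = -2, r2 = 8.
-2z^2 + 12z + 32 = -2(z - r1)(z - r2) = -2(z + 2)(z - 8)


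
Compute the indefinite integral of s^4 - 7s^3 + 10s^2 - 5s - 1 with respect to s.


Reverse power rule on each term:
  ∫ s^4 ds = (1/5)s^5
  ∫ -7s^3 ds = -(7/4)s^4
  ∫ 10s^2 ds = (10/3)s^3
  ∫ -5s ds = -(5/2)s^2
  ∫ -1 ds = -s
F(s) = (1/5)s^5 - (7/4)s^4 + (10/3)s^3 - (5/2)s^2 - s + C


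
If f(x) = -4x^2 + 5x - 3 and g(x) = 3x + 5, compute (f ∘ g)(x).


Substitute g(x) into f:
f(g(x)) = -4*(3x + 5)^2 + 5*(3x + 5) + (-3)
(3x + 5)^2 = 9x^2 + 30x + 25
Expand and combine: -36x^2 - 105x - 78


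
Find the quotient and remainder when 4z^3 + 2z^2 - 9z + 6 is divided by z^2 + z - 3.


(4z^3 + 2z^2 - 9z + 6) / (z^2 + z - 3)
Step 1: 4z * (z^2 + z - 3) = 4z^3 + 4z^2 - 12z; subtract.
Step 2: -2 * (z^2 + z - 3) = -2z^2 - 2z + 6; subtract.
Quotient: 4z - 2, Remainder: 5z


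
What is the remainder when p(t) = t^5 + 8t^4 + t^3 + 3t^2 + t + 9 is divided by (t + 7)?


By the Remainder Theorem, the remainder equals p(-7):
  1*(-7)^5 = -16807
  8*(-7)^4 = 19208
  1*(-7)^3 = -343
  3*(-7)^2 = 147
  1*(-7)^1 = -7
  constant: 9
Sum: -16807 + 19208 - 343 + 147 - 7 + 9 = 2207


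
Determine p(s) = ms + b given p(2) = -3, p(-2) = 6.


p(s) = ms + b. Using p(2)=-3, p(-2)=6:
m = (-3 - 6)/(2 + 2) = -9/4 = -9/4
b = -3 - m*(2) = -3 + 9/2 = 3/2
p(s) = -(9/4)s + (3/2)


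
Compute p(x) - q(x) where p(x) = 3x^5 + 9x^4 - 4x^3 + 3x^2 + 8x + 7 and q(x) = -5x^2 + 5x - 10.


Distribute the minus sign:
  (3x^5 + 9x^4 - 4x^3 + 3x^2 + 8x + 7)
- (-5x^2 + 5x - 10)
Negate second polynomial: 5x^2 - 5x + 10
Add: 3x^5 + 9x^4 - 4x^3 + 8x^2 + 3x + 17


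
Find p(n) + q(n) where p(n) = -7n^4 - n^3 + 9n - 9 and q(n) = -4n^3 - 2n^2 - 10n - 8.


Align terms by degree and add:
  -7n^4 - n^3 + 9n - 9
  -4n^3 - 2n^2 - 10n - 8
= -7n^4 - 5n^3 - 2n^2 - n - 17


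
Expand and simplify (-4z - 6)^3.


Expand (-4z - 6)^3 by repeated multiplication:
  (-4z - 6)^2 = 16z^2 + 48z + 36
= -64z^3 - 288z^2 - 432z - 216


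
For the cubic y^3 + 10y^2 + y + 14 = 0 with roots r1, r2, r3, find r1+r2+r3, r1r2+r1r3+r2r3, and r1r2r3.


Monic cubic y^3+by^2+cy+d=0: sum=-b, pairwise sum=c, product=-d.
b=10, c=1, d=14
r1+r2+r3 = -10
r1r2+r1r3+r2r3 = 1
r1r2r3 = -14


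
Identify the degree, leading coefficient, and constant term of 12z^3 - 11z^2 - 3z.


Highest power of z is 3, with coefficient 12. Constant term is 0.
Degree = 3, leading coefficient = 12, constant term = 0


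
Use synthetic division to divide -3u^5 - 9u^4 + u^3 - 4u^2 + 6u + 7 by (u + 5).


Synthetic division with c = -5. Coefficients: -3, -9, 1, -4, 6, 7
Bring down -3.
  -3 * -5 = 15; 15 - 9 = 6
  6 * -5 = -30; -30 + 1 = -29
  -29 * -5 = 145; 145 - 4 = 141
  141 * -5 = -705; -705 + 6 = -699
  -699 * -5 = 3495; 3495 + 7 = 3502
Quotient: -3u^4 + 6u^3 - 29u^2 + 141u - 699, Remainder: 3502


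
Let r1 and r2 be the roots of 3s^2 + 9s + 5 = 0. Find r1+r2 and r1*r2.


For as^2+bs+c=0: sum = -b/a, product = c/a.
a=3, b=9, c=5
Sum = -(9)/3 = -3
Product = (5)/3 = 5/3


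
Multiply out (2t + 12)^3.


Expand (2t + 12)^3 by repeated multiplication:
  (2t + 12)^2 = 4t^2 + 48t + 144
= 8t^3 + 144t^2 + 864t + 1728


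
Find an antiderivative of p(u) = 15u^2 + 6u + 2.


Reverse power rule on each term:
  ∫ 15u^2 du = 5u^3
  ∫ 6u du = 3u^2
  ∫ 2 du = 2u
F(u) = 5u^3 + 3u^2 + 2u + C


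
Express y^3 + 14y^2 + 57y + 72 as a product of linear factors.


Try integer roots (divisors of 72). y=-3: p(-3)=0.
Divide out (y + 3): quotient is y^2 + 11y + 24.
Factor the quadratic: (y + 3)(y + 8)
Result: (y + 3)(y + 3)(y + 8)


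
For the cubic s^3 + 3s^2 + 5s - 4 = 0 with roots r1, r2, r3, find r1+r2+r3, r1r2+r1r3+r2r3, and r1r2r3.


Monic cubic s^3+bs^2+cs+d=0: sum=-b, pairwise sum=c, product=-d.
b=3, c=5, d=-4
r1+r2+r3 = -3
r1r2+r1r3+r2r3 = 5
r1r2r3 = 4


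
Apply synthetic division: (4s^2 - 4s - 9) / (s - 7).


Synthetic division with c = 7. Coefficients: 4, -4, -9
Bring down 4.
  4 * 7 = 28; 28 - 4 = 24
  24 * 7 = 168; 168 - 9 = 159
Quotient: 4s + 24, Remainder: 159


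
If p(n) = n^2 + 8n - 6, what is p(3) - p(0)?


p(3) = 27
p(0) = -6
p(3) - p(0) = 27 + 6 = 33


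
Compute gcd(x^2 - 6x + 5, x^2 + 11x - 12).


Factor each:
  x^2 - 6x + 5 = (x - 1)(x - 5)
  x^2 + 11x - 12 = (x - 1)(x + 12)
Common monic factor: x - 1


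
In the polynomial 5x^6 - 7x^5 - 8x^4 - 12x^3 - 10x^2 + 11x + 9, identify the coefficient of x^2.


Read off the coefficient of x^2: -10


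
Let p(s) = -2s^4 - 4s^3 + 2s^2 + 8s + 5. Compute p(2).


Using direct substitution:
  -2 * (2)^4 = -32
  -4 * (2)^3 = -32
  2 * (2)^2 = 8
  8 * (2)^1 = 16
  constant: 5
Sum = -32 - 32 + 8 + 16 + 5 = -35


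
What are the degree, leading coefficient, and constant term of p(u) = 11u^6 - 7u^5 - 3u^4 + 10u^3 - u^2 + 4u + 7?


Highest power of u is 6, with coefficient 11. Constant term is 7.
Degree = 6, leading coefficient = 11, constant term = 7


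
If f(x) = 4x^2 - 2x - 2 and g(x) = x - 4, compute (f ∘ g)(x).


Substitute g(x) into f:
f(g(x)) = 4*(x - 4)^2 + (-2)*(x - 4) + (-2)
(x - 4)^2 = x^2 - 8x + 16
Expand and combine: 4x^2 - 34x + 70


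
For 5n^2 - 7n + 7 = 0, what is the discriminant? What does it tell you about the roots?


D = b^2 - 4ac = (-7)^2 - 4(5)(7) = 49 - 140 = -91
Since D < 0: two complex conjugate roots (no real roots)


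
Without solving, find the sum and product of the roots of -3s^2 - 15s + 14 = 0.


For as^2+bs+c=0: sum = -b/a, product = c/a.
a=-3, b=-15, c=14
Sum = -(-15)/-3 = -5
Product = (14)/-3 = -14/3


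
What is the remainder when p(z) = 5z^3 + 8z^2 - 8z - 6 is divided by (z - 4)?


By the Remainder Theorem, the remainder equals p(4):
  5*(4)^3 = 320
  8*(4)^2 = 128
  -8*(4)^1 = -32
  constant: -6
Sum: 320 + 128 - 32 - 6 = 410


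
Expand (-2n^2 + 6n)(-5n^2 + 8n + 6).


Distribute each term of the first polynomial:
  (-2n^2)(-5n^2 + 8n + 6) = 10n^4 - 16n^3 - 12n^2
  (6n)(-5n^2 + 8n + 6) = -30n^3 + 48n^2 + 36n
Sum: 10n^4 - 46n^3 + 36n^2 + 36n


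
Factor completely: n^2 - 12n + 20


Roots satisfy r1 + r2 = -b/a = 12 and r1*r2 = c/a = 20.
So r1 = 2, r2 = 10.
n^2 - 12n + 20 = (n - r1)(n - r2) = (n - 2)(n - 10)


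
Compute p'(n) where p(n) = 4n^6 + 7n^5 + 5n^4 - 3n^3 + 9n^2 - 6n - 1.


Apply the power rule term by term:
  d/dn(4n^6) = 24n^5
  d/dn(7n^5) = 35n^4
  d/dn(5n^4) = 20n^3
  d/dn(-3n^3) = -9n^2
  d/dn(9n^2) = 18n
  d/dn(-6n) = -6
  d/dn(-1) = 0
p'(n) = 24n^5 + 35n^4 + 20n^3 - 9n^2 + 18n - 6


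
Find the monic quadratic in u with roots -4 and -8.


p(u) = (u + 4)(u + 8)
Expand: u^2 + 12u + 32


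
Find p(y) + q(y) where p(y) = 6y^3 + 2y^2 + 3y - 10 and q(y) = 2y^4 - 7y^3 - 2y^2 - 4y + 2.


Align terms by degree and add:
  6y^3 + 2y^2 + 3y - 10
+ 2y^4 - 7y^3 - 2y^2 - 4y + 2
= 2y^4 - y^3 - y - 8


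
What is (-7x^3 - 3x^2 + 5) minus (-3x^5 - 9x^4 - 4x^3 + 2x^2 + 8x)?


Distribute the minus sign:
  (-7x^3 - 3x^2 + 5)
- (-3x^5 - 9x^4 - 4x^3 + 2x^2 + 8x)
Negate second polynomial: 3x^5 + 9x^4 + 4x^3 - 2x^2 - 8x
Add: 3x^5 + 9x^4 - 3x^3 - 5x^2 - 8x + 5


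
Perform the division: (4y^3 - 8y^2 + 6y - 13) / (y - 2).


(4y^3 - 8y^2 + 6y - 13) / (y - 2)
Step 1: 4y^2 * (y - 2) = 4y^3 - 8y^2; subtract.
Step 2: 0 * (y - 2) = 0; subtract.
Step 3: 6 * (y - 2) = 6y - 12; subtract.
Quotient: 4y^2 + 6, Remainder: -1


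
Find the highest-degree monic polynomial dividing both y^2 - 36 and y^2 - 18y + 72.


Factor each:
  y^2 - 36 = (y - 6)(y + 6)
  y^2 - 18y + 72 = (y - 6)(y - 12)
Common monic factor: y - 6


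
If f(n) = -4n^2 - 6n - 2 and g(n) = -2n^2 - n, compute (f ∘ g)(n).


Substitute g(n) into f:
f(g(n)) = -4*(-2n^2 - n)^2 + (-6)*(-2n^2 - n) + (-2)
(-2n^2 - n)^2 = 4n^4 + 4n^3 + n^2
Expand and combine: -16n^4 - 16n^3 + 8n^2 + 6n - 2


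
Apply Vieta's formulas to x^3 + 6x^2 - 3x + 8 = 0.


Monic cubic x^3+bx^2+cx+d=0: sum=-b, pairwise sum=c, product=-d.
b=6, c=-3, d=8
r1+r2+r3 = -6
r1r2+r1r3+r2r3 = -3
r1r2r3 = -8


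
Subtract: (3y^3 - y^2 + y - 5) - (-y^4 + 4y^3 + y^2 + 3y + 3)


Distribute the minus sign:
  (3y^3 - y^2 + y - 5)
- (-y^4 + 4y^3 + y^2 + 3y + 3)
Negate second polynomial: y^4 - 4y^3 - y^2 - 3y - 3
Add: y^4 - y^3 - 2y^2 - 2y - 8


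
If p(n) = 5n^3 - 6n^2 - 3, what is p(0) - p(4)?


p(0) = -3
p(4) = 221
p(0) - p(4) = -3 - 221 = -224


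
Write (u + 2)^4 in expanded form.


Expand (u + 2)^4 by repeated multiplication:
  (u + 2)^2 = u^2 + 4u + 4
  (u + 2)^3 = u^3 + 6u^2 + 12u + 8
= u^4 + 8u^3 + 24u^2 + 32u + 16


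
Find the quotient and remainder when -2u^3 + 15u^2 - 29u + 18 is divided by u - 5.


(-2u^3 + 15u^2 - 29u + 18) / (u - 5)
Step 1: -2u^2 * (u - 5) = -2u^3 + 10u^2; subtract.
Step 2: 5u * (u - 5) = 5u^2 - 25u; subtract.
Step 3: -4 * (u - 5) = -4u + 20; subtract.
Quotient: -2u^2 + 5u - 4, Remainder: -2


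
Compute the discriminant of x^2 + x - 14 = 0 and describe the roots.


D = b^2 - 4ac = (1)^2 - 4(1)(-14) = 1 + 56 = 57
Since D > 0: two distinct irrational roots


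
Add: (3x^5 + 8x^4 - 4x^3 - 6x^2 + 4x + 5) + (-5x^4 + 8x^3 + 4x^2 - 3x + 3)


Align terms by degree and add:
  3x^5 + 8x^4 - 4x^3 - 6x^2 + 4x + 5
  -5x^4 + 8x^3 + 4x^2 - 3x + 3
= 3x^5 + 3x^4 + 4x^3 - 2x^2 + x + 8


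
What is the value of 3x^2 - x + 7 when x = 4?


Using direct substitution:
  3 * (4)^2 = 48
  -1 * (4)^1 = -4
  constant: 7
Sum = 48 - 4 + 7 = 51


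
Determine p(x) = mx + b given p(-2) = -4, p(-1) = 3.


p(x) = mx + b. Using p(-2)=-4, p(-1)=3:
m = (-4 - 3)/(-2 + 1) = -7/-1 = 7
b = -4 - m*(-2) = -4 + 14 = 10
p(x) = 7x + 10


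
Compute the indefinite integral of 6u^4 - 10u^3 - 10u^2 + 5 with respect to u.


Reverse power rule on each term:
  ∫ 6u^4 du = (6/5)u^5
  ∫ -10u^3 du = -(5/2)u^4
  ∫ -10u^2 du = -(10/3)u^3
  ∫ 5 du = 5u
F(u) = (6/5)u^5 - (5/2)u^4 - (10/3)u^3 + 5u + C


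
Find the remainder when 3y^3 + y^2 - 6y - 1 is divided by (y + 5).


By the Remainder Theorem, the remainder equals p(-5):
  3*(-5)^3 = -375
  1*(-5)^2 = 25
  -6*(-5)^1 = 30
  constant: -1
Sum: -375 + 25 + 30 - 1 = -321


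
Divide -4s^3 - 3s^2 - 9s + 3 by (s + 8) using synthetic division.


Synthetic division with c = -8. Coefficients: -4, -3, -9, 3
Bring down -4.
  -4 * -8 = 32; 32 - 3 = 29
  29 * -8 = -232; -232 - 9 = -241
  -241 * -8 = 1928; 1928 + 3 = 1931
Quotient: -4s^2 + 29s - 241, Remainder: 1931


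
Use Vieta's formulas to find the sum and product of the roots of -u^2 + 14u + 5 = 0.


For au^2+bu+c=0: sum = -b/a, product = c/a.
a=-1, b=14, c=5
Sum = -(14)/-1 = 14
Product = (5)/-1 = -5


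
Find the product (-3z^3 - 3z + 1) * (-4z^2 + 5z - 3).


Distribute each term of the first polynomial:
  (-3z^3)(-4z^2 + 5z - 3) = 12z^5 - 15z^4 + 9z^3
  (-3z)(-4z^2 + 5z - 3) = 12z^3 - 15z^2 + 9z
  (1)(-4z^2 + 5z - 3) = -4z^2 + 5z - 3
Sum: 12z^5 - 15z^4 + 21z^3 - 19z^2 + 14z - 3


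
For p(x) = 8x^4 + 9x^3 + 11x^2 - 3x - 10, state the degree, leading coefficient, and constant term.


Highest power of x is 4, with coefficient 8. Constant term is -10.
Degree = 4, leading coefficient = 8, constant term = -10


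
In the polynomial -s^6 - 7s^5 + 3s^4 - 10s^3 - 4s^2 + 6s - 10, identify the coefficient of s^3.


Read off the coefficient of s^3: -10


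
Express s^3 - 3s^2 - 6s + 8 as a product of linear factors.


Try integer roots (divisors of 8). s=-2: p(-2)=0.
Divide out (s + 2): quotient is s^2 - 5s + 4.
Factor the quadratic: (s - 4)(s - 1)
Result: (s + 2)(s - 4)(s - 1)


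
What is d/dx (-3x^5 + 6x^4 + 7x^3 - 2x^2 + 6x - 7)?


Apply the power rule term by term:
  d/dx(-3x^5) = -15x^4
  d/dx(6x^4) = 24x^3
  d/dx(7x^3) = 21x^2
  d/dx(-2x^2) = -4x
  d/dx(6x) = 6
  d/dx(-7) = 0
p'(x) = -15x^4 + 24x^3 + 21x^2 - 4x + 6


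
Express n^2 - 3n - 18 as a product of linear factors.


Roots satisfy r1 + r2 = -b/a = 3 and r1*r2 = c/a = -18.
So r1 = -3, r2 = 6.
n^2 - 3n - 18 = (n - r1)(n - r2) = (n + 3)(n - 6)


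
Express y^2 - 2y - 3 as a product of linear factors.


Roots satisfy r1 + r2 = -b/a = 2 and r1*r2 = c/a = -3.
So r1 = 3, r2 = -1.
y^2 - 2y - 3 = (y - r1)(y - r2) = (y - 3)(y + 1)


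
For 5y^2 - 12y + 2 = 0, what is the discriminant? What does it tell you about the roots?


D = b^2 - 4ac = (-12)^2 - 4(5)(2) = 144 - 40 = 104
Since D > 0: two distinct irrational roots


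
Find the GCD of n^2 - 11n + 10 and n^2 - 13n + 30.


Factor each:
  n^2 - 11n + 10 = (n - 10)(n - 1)
  n^2 - 13n + 30 = (n - 10)(n - 3)
Common monic factor: n - 10


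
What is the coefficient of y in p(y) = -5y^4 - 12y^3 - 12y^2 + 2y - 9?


Read off the coefficient of y: 2


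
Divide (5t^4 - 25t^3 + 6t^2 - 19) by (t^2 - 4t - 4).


(5t^4 - 25t^3 + 6t^2 - 19) / (t^2 - 4t - 4)
Step 1: 5t^2 * (t^2 - 4t - 4) = 5t^4 - 20t^3 - 20t^2; subtract.
Step 2: -5t * (t^2 - 4t - 4) = -5t^3 + 20t^2 + 20t; subtract.
Step 3: 6 * (t^2 - 4t - 4) = 6t^2 - 24t - 24; subtract.
Quotient: 5t^2 - 5t + 6, Remainder: 4t + 5


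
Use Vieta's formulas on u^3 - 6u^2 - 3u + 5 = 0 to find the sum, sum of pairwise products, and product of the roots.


Monic cubic u^3+bu^2+cu+d=0: sum=-b, pairwise sum=c, product=-d.
b=-6, c=-3, d=5
r1+r2+r3 = 6
r1r2+r1r3+r2r3 = -3
r1r2r3 = -5


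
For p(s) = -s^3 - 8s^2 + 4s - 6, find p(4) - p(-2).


p(4) = -182
p(-2) = -38
p(4) - p(-2) = -182 + 38 = -144


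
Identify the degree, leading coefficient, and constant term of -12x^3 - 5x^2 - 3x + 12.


Highest power of x is 3, with coefficient -12. Constant term is 12.
Degree = 3, leading coefficient = -12, constant term = 12


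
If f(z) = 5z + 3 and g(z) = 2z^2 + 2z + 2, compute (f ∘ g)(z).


Substitute g(z) into f:
f(g(z)) = 5*(2z^2 + 2z + 2) + 3
Expand and combine: 10z^2 + 10z + 13


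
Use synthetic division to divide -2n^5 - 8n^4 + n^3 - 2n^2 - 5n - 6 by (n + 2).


Synthetic division with c = -2. Coefficients: -2, -8, 1, -2, -5, -6
Bring down -2.
  -2 * -2 = 4; 4 - 8 = -4
  -4 * -2 = 8; 8 + 1 = 9
  9 * -2 = -18; -18 - 2 = -20
  -20 * -2 = 40; 40 - 5 = 35
  35 * -2 = -70; -70 - 6 = -76
Quotient: -2n^4 - 4n^3 + 9n^2 - 20n + 35, Remainder: -76


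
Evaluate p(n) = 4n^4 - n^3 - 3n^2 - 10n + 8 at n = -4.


Using direct substitution:
  4 * (-4)^4 = 1024
  -1 * (-4)^3 = 64
  -3 * (-4)^2 = -48
  -10 * (-4)^1 = 40
  constant: 8
Sum = 1024 + 64 - 48 + 40 + 8 = 1088


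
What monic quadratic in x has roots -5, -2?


p(x) = (x + 5)(x + 2)
Expand: x^2 + 7x + 10


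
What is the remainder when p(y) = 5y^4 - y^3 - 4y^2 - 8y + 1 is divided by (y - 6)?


By the Remainder Theorem, the remainder equals p(6):
  5*(6)^4 = 6480
  -1*(6)^3 = -216
  -4*(6)^2 = -144
  -8*(6)^1 = -48
  constant: 1
Sum: 6480 - 216 - 144 - 48 + 1 = 6073


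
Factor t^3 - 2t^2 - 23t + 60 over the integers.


Try integer roots (divisors of 60). t=3: p(3)=0.
Divide out (t - 3): quotient is t^2 + t - 20.
Factor the quadratic: (t + 5)(t - 4)
Result: (t - 3)(t + 5)(t - 4)


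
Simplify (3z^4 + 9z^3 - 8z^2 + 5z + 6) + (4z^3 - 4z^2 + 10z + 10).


Align terms by degree and add:
  3z^4 + 9z^3 - 8z^2 + 5z + 6
+ 4z^3 - 4z^2 + 10z + 10
= 3z^4 + 13z^3 - 12z^2 + 15z + 16


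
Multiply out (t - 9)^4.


Expand (t - 9)^4 by repeated multiplication:
  (t - 9)^2 = t^2 - 18t + 81
  (t - 9)^3 = t^3 - 27t^2 + 243t - 729
= t^4 - 36t^3 + 486t^2 - 2916t + 6561


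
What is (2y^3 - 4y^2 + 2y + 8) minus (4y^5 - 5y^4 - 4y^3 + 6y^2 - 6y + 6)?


Distribute the minus sign:
  (2y^3 - 4y^2 + 2y + 8)
- (4y^5 - 5y^4 - 4y^3 + 6y^2 - 6y + 6)
Negate second polynomial: -4y^5 + 5y^4 + 4y^3 - 6y^2 + 6y - 6
Add: -4y^5 + 5y^4 + 6y^3 - 10y^2 + 8y + 2


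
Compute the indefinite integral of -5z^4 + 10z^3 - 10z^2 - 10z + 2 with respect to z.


Reverse power rule on each term:
  ∫ -5z^4 dz = -z^5
  ∫ 10z^3 dz = (5/2)z^4
  ∫ -10z^2 dz = -(10/3)z^3
  ∫ -10z dz = -5z^2
  ∫ 2 dz = 2z
F(z) = -z^5 + (5/2)z^4 - (10/3)z^3 - 5z^2 + 2z + C


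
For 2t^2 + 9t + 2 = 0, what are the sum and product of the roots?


For at^2+bt+c=0: sum = -b/a, product = c/a.
a=2, b=9, c=2
Sum = -(9)/2 = -9/2
Product = (2)/2 = 1


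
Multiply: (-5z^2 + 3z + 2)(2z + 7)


Distribute each term of the first polynomial:
  (-5z^2)(2z + 7) = -10z^3 - 35z^2
  (3z)(2z + 7) = 6z^2 + 21z
  (2)(2z + 7) = 4z + 14
Sum: -10z^3 - 29z^2 + 25z + 14


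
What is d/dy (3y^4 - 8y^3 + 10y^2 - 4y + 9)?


Apply the power rule term by term:
  d/dy(3y^4) = 12y^3
  d/dy(-8y^3) = -24y^2
  d/dy(10y^2) = 20y
  d/dy(-4y) = -4
  d/dy(9) = 0
p'(y) = 12y^3 - 24y^2 + 20y - 4


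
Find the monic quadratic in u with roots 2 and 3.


p(u) = (u - 2)(u - 3)
Expand: u^2 - 5u + 6


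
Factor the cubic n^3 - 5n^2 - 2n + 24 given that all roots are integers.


Try integer roots (divisors of 24). n=-2: p(-2)=0.
Divide out (n + 2): quotient is n^2 - 7n + 12.
Factor the quadratic: (n - 4)(n - 3)
Result: (n + 2)(n - 4)(n - 3)


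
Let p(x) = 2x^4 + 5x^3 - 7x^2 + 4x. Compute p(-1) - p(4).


p(-1) = -14
p(4) = 736
p(-1) - p(4) = -14 - 736 = -750


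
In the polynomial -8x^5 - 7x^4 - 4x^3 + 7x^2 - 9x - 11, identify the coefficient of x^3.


Read off the coefficient of x^3: -4


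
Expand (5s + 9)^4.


Expand (5s + 9)^4 by repeated multiplication:
  (5s + 9)^2 = 25s^2 + 90s + 81
  (5s + 9)^3 = 125s^3 + 675s^2 + 1215s + 729
= 625s^4 + 4500s^3 + 12150s^2 + 14580s + 6561


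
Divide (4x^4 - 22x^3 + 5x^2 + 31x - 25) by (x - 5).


(4x^4 - 22x^3 + 5x^2 + 31x - 25) / (x - 5)
Step 1: 4x^3 * (x - 5) = 4x^4 - 20x^3; subtract.
Step 2: -2x^2 * (x - 5) = -2x^3 + 10x^2; subtract.
Step 3: -5x * (x - 5) = -5x^2 + 25x; subtract.
Step 4: 6 * (x - 5) = 6x - 30; subtract.
Quotient: 4x^3 - 2x^2 - 5x + 6, Remainder: 5


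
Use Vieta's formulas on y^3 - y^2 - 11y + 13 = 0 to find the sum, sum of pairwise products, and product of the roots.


Monic cubic y^3+by^2+cy+d=0: sum=-b, pairwise sum=c, product=-d.
b=-1, c=-11, d=13
r1+r2+r3 = 1
r1r2+r1r3+r2r3 = -11
r1r2r3 = -13


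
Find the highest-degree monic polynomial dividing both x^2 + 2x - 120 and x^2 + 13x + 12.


Factor each:
  x^2 + 2x - 120 = (x + 12)(x - 10)
  x^2 + 13x + 12 = (x + 12)(x + 1)
Common monic factor: x + 12


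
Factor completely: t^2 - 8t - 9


Roots satisfy r1 + r2 = -b/a = 8 and r1*r2 = c/a = -9.
So r1 = -1, r2 = 9.
t^2 - 8t - 9 = (t - r1)(t - r2) = (t + 1)(t - 9)


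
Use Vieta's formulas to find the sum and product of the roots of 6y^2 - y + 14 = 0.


For ay^2+by+c=0: sum = -b/a, product = c/a.
a=6, b=-1, c=14
Sum = -(-1)/6 = 1/6
Product = (14)/6 = 7/3


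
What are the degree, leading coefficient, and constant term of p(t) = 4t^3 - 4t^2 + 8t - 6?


Highest power of t is 3, with coefficient 4. Constant term is -6.
Degree = 3, leading coefficient = 4, constant term = -6


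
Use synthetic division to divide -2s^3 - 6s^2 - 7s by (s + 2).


Synthetic division with c = -2. Coefficients: -2, -6, -7, 0
Bring down -2.
  -2 * -2 = 4; 4 - 6 = -2
  -2 * -2 = 4; 4 - 7 = -3
  -3 * -2 = 6; 6 + 0 = 6
Quotient: -2s^2 - 2s - 3, Remainder: 6


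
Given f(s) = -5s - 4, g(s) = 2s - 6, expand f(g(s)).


Substitute g(s) into f:
f(g(s)) = -5*(2s - 6) + (-4)
Expand and combine: -10s + 26


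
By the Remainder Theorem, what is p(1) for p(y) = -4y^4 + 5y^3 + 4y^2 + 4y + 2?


By the Remainder Theorem, the remainder equals p(1):
  -4*(1)^4 = -4
  5*(1)^3 = 5
  4*(1)^2 = 4
  4*(1)^1 = 4
  constant: 2
Sum: -4 + 5 + 4 + 4 + 2 = 11


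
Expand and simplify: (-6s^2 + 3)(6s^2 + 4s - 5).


Distribute each term of the first polynomial:
  (-6s^2)(6s^2 + 4s - 5) = -36s^4 - 24s^3 + 30s^2
  (3)(6s^2 + 4s - 5) = 18s^2 + 12s - 15
Sum: -36s^4 - 24s^3 + 48s^2 + 12s - 15


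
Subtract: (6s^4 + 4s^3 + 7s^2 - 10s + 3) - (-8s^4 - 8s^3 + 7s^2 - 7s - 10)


Distribute the minus sign:
  (6s^4 + 4s^3 + 7s^2 - 10s + 3)
- (-8s^4 - 8s^3 + 7s^2 - 7s - 10)
Negate second polynomial: 8s^4 + 8s^3 - 7s^2 + 7s + 10
Add: 14s^4 + 12s^3 - 3s + 13


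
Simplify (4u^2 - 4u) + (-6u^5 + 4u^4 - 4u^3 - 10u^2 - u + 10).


Align terms by degree and add:
  4u^2 - 4u
  -6u^5 + 4u^4 - 4u^3 - 10u^2 - u + 10
= -6u^5 + 4u^4 - 4u^3 - 6u^2 - 5u + 10


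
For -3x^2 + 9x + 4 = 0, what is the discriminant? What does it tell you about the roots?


D = b^2 - 4ac = (9)^2 - 4(-3)(4) = 81 + 48 = 129
Since D > 0: two distinct irrational roots


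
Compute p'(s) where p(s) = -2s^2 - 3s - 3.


Apply the power rule term by term:
  d/ds(-2s^2) = -4s
  d/ds(-3s) = -3
  d/ds(-3) = 0
p'(s) = -4s - 3


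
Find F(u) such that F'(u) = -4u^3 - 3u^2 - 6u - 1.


Reverse power rule on each term:
  ∫ -4u^3 du = -u^4
  ∫ -3u^2 du = -u^3
  ∫ -6u du = -3u^2
  ∫ -1 du = -u
F(u) = -u^4 - u^3 - 3u^2 - u + C


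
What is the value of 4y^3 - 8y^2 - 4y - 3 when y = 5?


Using direct substitution:
  4 * (5)^3 = 500
  -8 * (5)^2 = -200
  -4 * (5)^1 = -20
  constant: -3
Sum = 500 - 200 - 20 - 3 = 277


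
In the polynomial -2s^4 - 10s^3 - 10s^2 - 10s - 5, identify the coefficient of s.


Read off the coefficient of s: -10


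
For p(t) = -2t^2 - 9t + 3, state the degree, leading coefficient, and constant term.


Highest power of t is 2, with coefficient -2. Constant term is 3.
Degree = 2, leading coefficient = -2, constant term = 3


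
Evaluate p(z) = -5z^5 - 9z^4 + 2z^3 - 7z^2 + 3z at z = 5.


Using direct substitution:
  -5 * (5)^5 = -15625
  -9 * (5)^4 = -5625
  2 * (5)^3 = 250
  -7 * (5)^2 = -175
  3 * (5)^1 = 15
  constant: 0
Sum = -15625 - 5625 + 250 - 175 + 15 + 0 = -21160


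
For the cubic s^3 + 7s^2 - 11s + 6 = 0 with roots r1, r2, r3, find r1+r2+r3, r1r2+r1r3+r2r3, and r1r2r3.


Monic cubic s^3+bs^2+cs+d=0: sum=-b, pairwise sum=c, product=-d.
b=7, c=-11, d=6
r1+r2+r3 = -7
r1r2+r1r3+r2r3 = -11
r1r2r3 = -6


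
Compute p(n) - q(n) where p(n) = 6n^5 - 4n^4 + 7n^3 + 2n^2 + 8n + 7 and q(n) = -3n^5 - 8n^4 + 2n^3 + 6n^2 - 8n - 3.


Distribute the minus sign:
  (6n^5 - 4n^4 + 7n^3 + 2n^2 + 8n + 7)
- (-3n^5 - 8n^4 + 2n^3 + 6n^2 - 8n - 3)
Negate second polynomial: 3n^5 + 8n^4 - 2n^3 - 6n^2 + 8n + 3
Add: 9n^5 + 4n^4 + 5n^3 - 4n^2 + 16n + 10


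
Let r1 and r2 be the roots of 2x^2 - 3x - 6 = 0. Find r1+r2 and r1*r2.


For ax^2+bx+c=0: sum = -b/a, product = c/a.
a=2, b=-3, c=-6
Sum = -(-3)/2 = 3/2
Product = (-6)/2 = -3


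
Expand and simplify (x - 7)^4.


Expand (x - 7)^4 by repeated multiplication:
  (x - 7)^2 = x^2 - 14x + 49
  (x - 7)^3 = x^3 - 21x^2 + 147x - 343
= x^4 - 28x^3 + 294x^2 - 1372x + 2401


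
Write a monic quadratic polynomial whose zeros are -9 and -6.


p(t) = (t + 9)(t + 6)
Expand: t^2 + 15t + 54


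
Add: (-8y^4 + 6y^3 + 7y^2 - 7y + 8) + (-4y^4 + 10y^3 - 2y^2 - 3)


Align terms by degree and add:
  -8y^4 + 6y^3 + 7y^2 - 7y + 8
  -4y^4 + 10y^3 - 2y^2 - 3
= -12y^4 + 16y^3 + 5y^2 - 7y + 5


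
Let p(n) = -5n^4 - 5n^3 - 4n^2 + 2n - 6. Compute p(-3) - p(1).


p(-3) = -318
p(1) = -18
p(-3) - p(1) = -318 + 18 = -300


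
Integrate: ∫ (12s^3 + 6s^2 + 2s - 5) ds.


Reverse power rule on each term:
  ∫ 12s^3 ds = 3s^4
  ∫ 6s^2 ds = 2s^3
  ∫ 2s ds = s^2
  ∫ -5 ds = -5s
F(s) = 3s^4 + 2s^3 + s^2 - 5s + C


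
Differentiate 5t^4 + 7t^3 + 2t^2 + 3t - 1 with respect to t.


Apply the power rule term by term:
  d/dt(5t^4) = 20t^3
  d/dt(7t^3) = 21t^2
  d/dt(2t^2) = 4t
  d/dt(3t) = 3
  d/dt(-1) = 0
p'(t) = 20t^3 + 21t^2 + 4t + 3


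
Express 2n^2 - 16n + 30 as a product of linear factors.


Roots satisfy r1 + r2 = -b/a = 8 and r1*r2 = c/a = 15.
So r1 = 5, r2 = 3.
2n^2 - 16n + 30 = 2(n - r1)(n - r2) = 2(n - 5)(n - 3)


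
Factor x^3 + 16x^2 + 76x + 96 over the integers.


Try integer roots (divisors of 96). x=-2: p(-2)=0.
Divide out (x + 2): quotient is x^2 + 14x + 48.
Factor the quadratic: (x + 8)(x + 6)
Result: (x + 2)(x + 8)(x + 6)


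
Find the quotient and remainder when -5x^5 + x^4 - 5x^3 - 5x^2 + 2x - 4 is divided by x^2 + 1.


(-5x^5 + x^4 - 5x^3 - 5x^2 + 2x - 4) / (x^2 + 1)
Step 1: -5x^3 * (x^2 + 1) = -5x^5 - 5x^3; subtract.
Step 2: x^2 * (x^2 + 1) = x^4 + x^2; subtract.
Step 3: 0 * (x^2 + 1) = 0; subtract.
Step 4: -6 * (x^2 + 1) = -6x^2 - 6; subtract.
Quotient: -5x^3 + x^2 - 6, Remainder: 2x + 2


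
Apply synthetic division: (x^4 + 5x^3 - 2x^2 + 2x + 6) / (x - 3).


Synthetic division with c = 3. Coefficients: 1, 5, -2, 2, 6
Bring down 1.
  1 * 3 = 3; 3 + 5 = 8
  8 * 3 = 24; 24 - 2 = 22
  22 * 3 = 66; 66 + 2 = 68
  68 * 3 = 204; 204 + 6 = 210
Quotient: x^3 + 8x^2 + 22x + 68, Remainder: 210


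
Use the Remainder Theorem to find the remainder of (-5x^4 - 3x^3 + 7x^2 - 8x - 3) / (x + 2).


By the Remainder Theorem, the remainder equals p(-2):
  -5*(-2)^4 = -80
  -3*(-2)^3 = 24
  7*(-2)^2 = 28
  -8*(-2)^1 = 16
  constant: -3
Sum: -80 + 24 + 28 + 16 - 3 = -15


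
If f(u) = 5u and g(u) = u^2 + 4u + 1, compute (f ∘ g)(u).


Substitute g(u) into f:
f(g(u)) = 5*(u^2 + 4u + 1)
Expand and combine: 5u^2 + 20u + 5


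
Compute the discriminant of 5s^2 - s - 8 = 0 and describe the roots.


D = b^2 - 4ac = (-1)^2 - 4(5)(-8) = 1 + 160 = 161
Since D > 0: two distinct irrational roots


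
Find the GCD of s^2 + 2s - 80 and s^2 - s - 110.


Factor each:
  s^2 + 2s - 80 = (s + 10)(s - 8)
  s^2 - s - 110 = (s + 10)(s - 11)
Common monic factor: s + 10


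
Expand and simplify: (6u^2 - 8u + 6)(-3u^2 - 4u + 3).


Distribute each term of the first polynomial:
  (6u^2)(-3u^2 - 4u + 3) = -18u^4 - 24u^3 + 18u^2
  (-8u)(-3u^2 - 4u + 3) = 24u^3 + 32u^2 - 24u
  (6)(-3u^2 - 4u + 3) = -18u^2 - 24u + 18
Sum: -18u^4 + 32u^2 - 48u + 18


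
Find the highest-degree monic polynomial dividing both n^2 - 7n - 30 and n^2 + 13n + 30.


Factor each:
  n^2 - 7n - 30 = (n + 3)(n - 10)
  n^2 + 13n + 30 = (n + 3)(n + 10)
Common monic factor: n + 3


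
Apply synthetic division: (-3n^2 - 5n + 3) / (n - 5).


Synthetic division with c = 5. Coefficients: -3, -5, 3
Bring down -3.
  -3 * 5 = -15; -15 - 5 = -20
  -20 * 5 = -100; -100 + 3 = -97
Quotient: -3n - 20, Remainder: -97


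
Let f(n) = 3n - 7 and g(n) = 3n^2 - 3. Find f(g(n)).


Substitute g(n) into f:
f(g(n)) = 3*(3n^2 - 3) + (-7)
Expand and combine: 9n^2 - 16


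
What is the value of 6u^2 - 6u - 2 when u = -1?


Using direct substitution:
  6 * (-1)^2 = 6
  -6 * (-1)^1 = 6
  constant: -2
Sum = 6 + 6 - 2 = 10


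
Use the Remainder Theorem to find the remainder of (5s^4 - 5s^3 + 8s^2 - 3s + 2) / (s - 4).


By the Remainder Theorem, the remainder equals p(4):
  5*(4)^4 = 1280
  -5*(4)^3 = -320
  8*(4)^2 = 128
  -3*(4)^1 = -12
  constant: 2
Sum: 1280 - 320 + 128 - 12 + 2 = 1078


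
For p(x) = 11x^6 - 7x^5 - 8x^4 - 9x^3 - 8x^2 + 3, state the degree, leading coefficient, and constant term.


Highest power of x is 6, with coefficient 11. Constant term is 3.
Degree = 6, leading coefficient = 11, constant term = 3


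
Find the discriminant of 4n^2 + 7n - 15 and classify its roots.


D = b^2 - 4ac = (7)^2 - 4(4)(-15) = 49 + 240 = 289
Since D > 0: two distinct rational roots


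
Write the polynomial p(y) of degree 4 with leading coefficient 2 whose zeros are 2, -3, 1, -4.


p(y) = 2(y - 2)(y + 3)(y - 1)(y + 4)
Expand: 2y^4 + 8y^3 - 14y^2 - 44y + 48


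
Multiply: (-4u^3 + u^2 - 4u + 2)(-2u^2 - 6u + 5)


Distribute each term of the first polynomial:
  (-4u^3)(-2u^2 - 6u + 5) = 8u^5 + 24u^4 - 20u^3
  (u^2)(-2u^2 - 6u + 5) = -2u^4 - 6u^3 + 5u^2
  (-4u)(-2u^2 - 6u + 5) = 8u^3 + 24u^2 - 20u
  (2)(-2u^2 - 6u + 5) = -4u^2 - 12u + 10
Sum: 8u^5 + 22u^4 - 18u^3 + 25u^2 - 32u + 10


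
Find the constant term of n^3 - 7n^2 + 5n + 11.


Read off the constant term: 11


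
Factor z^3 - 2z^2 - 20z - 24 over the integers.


Try integer roots (divisors of -24). z=-2: p(-2)=0.
Divide out (z + 2): quotient is z^2 - 4z - 12.
Factor the quadratic: (z + 2)(z - 6)
Result: (z + 2)(z + 2)(z - 6)


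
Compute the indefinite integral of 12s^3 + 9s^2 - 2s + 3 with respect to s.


Reverse power rule on each term:
  ∫ 12s^3 ds = 3s^4
  ∫ 9s^2 ds = 3s^3
  ∫ -2s ds = -s^2
  ∫ 3 ds = 3s
F(s) = 3s^4 + 3s^3 - s^2 + 3s + C


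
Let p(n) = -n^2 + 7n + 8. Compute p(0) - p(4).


p(0) = 8
p(4) = 20
p(0) - p(4) = 8 - 20 = -12


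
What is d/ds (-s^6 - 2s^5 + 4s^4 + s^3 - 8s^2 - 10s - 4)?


Apply the power rule term by term:
  d/ds(-s^6) = -6s^5
  d/ds(-2s^5) = -10s^4
  d/ds(4s^4) = 16s^3
  d/ds(s^3) = 3s^2
  d/ds(-8s^2) = -16s
  d/ds(-10s) = -10
  d/ds(-4) = 0
p'(s) = -6s^5 - 10s^4 + 16s^3 + 3s^2 - 16s - 10


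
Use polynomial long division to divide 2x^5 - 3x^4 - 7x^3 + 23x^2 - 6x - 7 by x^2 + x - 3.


(2x^5 - 3x^4 - 7x^3 + 23x^2 - 6x - 7) / (x^2 + x - 3)
Step 1: 2x^3 * (x^2 + x - 3) = 2x^5 + 2x^4 - 6x^3; subtract.
Step 2: -5x^2 * (x^2 + x - 3) = -5x^4 - 5x^3 + 15x^2; subtract.
Step 3: 4x * (x^2 + x - 3) = 4x^3 + 4x^2 - 12x; subtract.
Step 4: 4 * (x^2 + x - 3) = 4x^2 + 4x - 12; subtract.
Quotient: 2x^3 - 5x^2 + 4x + 4, Remainder: 2x + 5


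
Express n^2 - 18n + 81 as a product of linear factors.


Roots satisfy r1 + r2 = -b/a = 18 and r1*r2 = c/a = 81.
So r1 = 9, r2 = 9.
n^2 - 18n + 81 = (n - r1)(n - r2) = (n - 9)(n - 9)


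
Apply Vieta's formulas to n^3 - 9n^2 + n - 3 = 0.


Monic cubic n^3+bn^2+cn+d=0: sum=-b, pairwise sum=c, product=-d.
b=-9, c=1, d=-3
r1+r2+r3 = 9
r1r2+r1r3+r2r3 = 1
r1r2r3 = 3


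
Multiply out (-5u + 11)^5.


Expand (-5u + 11)^5 by repeated multiplication:
  (-5u + 11)^2 = 25u^2 - 110u + 121
  (-5u + 11)^3 = -125u^3 + 825u^2 - 1815u + 1331
  (-5u + 11)^4 = 625u^4 - 5500u^3 + 18150u^2 - 26620u + 14641
= -3125u^5 + 34375u^4 - 151250u^3 + 332750u^2 - 366025u + 161051


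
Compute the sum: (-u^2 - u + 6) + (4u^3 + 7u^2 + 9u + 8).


Align terms by degree and add:
  -u^2 - u + 6
+ 4u^3 + 7u^2 + 9u + 8
= 4u^3 + 6u^2 + 8u + 14


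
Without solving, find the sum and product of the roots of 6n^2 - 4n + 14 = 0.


For an^2+bn+c=0: sum = -b/a, product = c/a.
a=6, b=-4, c=14
Sum = -(-4)/6 = 2/3
Product = (14)/6 = 7/3


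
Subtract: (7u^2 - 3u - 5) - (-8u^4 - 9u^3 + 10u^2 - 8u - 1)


Distribute the minus sign:
  (7u^2 - 3u - 5)
- (-8u^4 - 9u^3 + 10u^2 - 8u - 1)
Negate second polynomial: 8u^4 + 9u^3 - 10u^2 + 8u + 1
Add: 8u^4 + 9u^3 - 3u^2 + 5u - 4


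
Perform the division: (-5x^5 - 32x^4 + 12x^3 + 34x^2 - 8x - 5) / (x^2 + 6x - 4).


(-5x^5 - 32x^4 + 12x^3 + 34x^2 - 8x - 5) / (x^2 + 6x - 4)
Step 1: -5x^3 * (x^2 + 6x - 4) = -5x^5 - 30x^4 + 20x^3; subtract.
Step 2: -2x^2 * (x^2 + 6x - 4) = -2x^4 - 12x^3 + 8x^2; subtract.
Step 3: 4x * (x^2 + 6x - 4) = 4x^3 + 24x^2 - 16x; subtract.
Step 4: 2 * (x^2 + 6x - 4) = 2x^2 + 12x - 8; subtract.
Quotient: -5x^3 - 2x^2 + 4x + 2, Remainder: -4x + 3


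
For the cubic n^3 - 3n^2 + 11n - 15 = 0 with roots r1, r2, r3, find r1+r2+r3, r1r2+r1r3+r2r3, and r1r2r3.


Monic cubic n^3+bn^2+cn+d=0: sum=-b, pairwise sum=c, product=-d.
b=-3, c=11, d=-15
r1+r2+r3 = 3
r1r2+r1r3+r2r3 = 11
r1r2r3 = 15


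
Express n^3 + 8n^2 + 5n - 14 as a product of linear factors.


Try integer roots (divisors of -14). n=1: p(1)=0.
Divide out (n - 1): quotient is n^2 + 9n + 14.
Factor the quadratic: (n + 2)(n + 7)
Result: (n - 1)(n + 2)(n + 7)


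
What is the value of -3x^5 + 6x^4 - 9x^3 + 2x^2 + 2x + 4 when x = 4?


Using direct substitution:
  -3 * (4)^5 = -3072
  6 * (4)^4 = 1536
  -9 * (4)^3 = -576
  2 * (4)^2 = 32
  2 * (4)^1 = 8
  constant: 4
Sum = -3072 + 1536 - 576 + 32 + 8 + 4 = -2068


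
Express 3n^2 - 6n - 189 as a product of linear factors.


Roots satisfy r1 + r2 = -b/a = 2 and r1*r2 = c/a = -63.
So r1 = -7, r2 = 9.
3n^2 - 6n - 189 = 3(n - r1)(n - r2) = 3(n + 7)(n - 9)


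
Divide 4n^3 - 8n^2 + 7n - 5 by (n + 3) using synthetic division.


Synthetic division with c = -3. Coefficients: 4, -8, 7, -5
Bring down 4.
  4 * -3 = -12; -12 - 8 = -20
  -20 * -3 = 60; 60 + 7 = 67
  67 * -3 = -201; -201 - 5 = -206
Quotient: 4n^2 - 20n + 67, Remainder: -206


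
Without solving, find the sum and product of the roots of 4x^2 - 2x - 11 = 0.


For ax^2+bx+c=0: sum = -b/a, product = c/a.
a=4, b=-2, c=-11
Sum = -(-2)/4 = 1/2
Product = (-11)/4 = -11/4


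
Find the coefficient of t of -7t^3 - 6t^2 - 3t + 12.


Read off the coefficient of t: -3


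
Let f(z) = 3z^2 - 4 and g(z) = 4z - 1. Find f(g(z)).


Substitute g(z) into f:
f(g(z)) = 3*(4z - 1)^2 + (-4)
(4z - 1)^2 = 16z^2 - 8z + 1
Expand and combine: 48z^2 - 24z - 1


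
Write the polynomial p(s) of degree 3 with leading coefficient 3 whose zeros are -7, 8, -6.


p(s) = 3(s + 7)(s - 8)(s + 6)
Expand: 3s^3 + 15s^2 - 186s - 1008


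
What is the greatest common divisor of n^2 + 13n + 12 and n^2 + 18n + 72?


Factor each:
  n^2 + 13n + 12 = (n + 12)(n + 1)
  n^2 + 18n + 72 = (n + 12)(n + 6)
Common monic factor: n + 12


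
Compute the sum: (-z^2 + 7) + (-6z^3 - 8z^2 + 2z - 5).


Align terms by degree and add:
  -z^2 + 7
  -6z^3 - 8z^2 + 2z - 5
= -6z^3 - 9z^2 + 2z + 2


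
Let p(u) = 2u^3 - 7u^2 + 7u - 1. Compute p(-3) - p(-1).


p(-3) = -139
p(-1) = -17
p(-3) - p(-1) = -139 + 17 = -122


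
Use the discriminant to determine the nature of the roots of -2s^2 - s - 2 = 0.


D = b^2 - 4ac = (-1)^2 - 4(-2)(-2) = 1 - 16 = -15
Since D < 0: two complex conjugate roots (no real roots)


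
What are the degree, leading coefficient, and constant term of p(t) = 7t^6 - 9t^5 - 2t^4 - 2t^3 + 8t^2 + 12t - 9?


Highest power of t is 6, with coefficient 7. Constant term is -9.
Degree = 6, leading coefficient = 7, constant term = -9


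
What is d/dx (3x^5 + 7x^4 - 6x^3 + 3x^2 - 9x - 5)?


Apply the power rule term by term:
  d/dx(3x^5) = 15x^4
  d/dx(7x^4) = 28x^3
  d/dx(-6x^3) = -18x^2
  d/dx(3x^2) = 6x
  d/dx(-9x) = -9
  d/dx(-5) = 0
p'(x) = 15x^4 + 28x^3 - 18x^2 + 6x - 9


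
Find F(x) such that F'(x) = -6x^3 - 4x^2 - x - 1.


Reverse power rule on each term:
  ∫ -6x^3 dx = -(3/2)x^4
  ∫ -4x^2 dx = -(4/3)x^3
  ∫ -x dx = -(1/2)x^2
  ∫ -1 dx = -x
F(x) = -(3/2)x^4 - (4/3)x^3 - (1/2)x^2 - x + C


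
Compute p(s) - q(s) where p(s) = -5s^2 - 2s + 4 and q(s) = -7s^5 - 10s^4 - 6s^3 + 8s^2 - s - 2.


Distribute the minus sign:
  (-5s^2 - 2s + 4)
- (-7s^5 - 10s^4 - 6s^3 + 8s^2 - s - 2)
Negate second polynomial: 7s^5 + 10s^4 + 6s^3 - 8s^2 + s + 2
Add: 7s^5 + 10s^4 + 6s^3 - 13s^2 - s + 6


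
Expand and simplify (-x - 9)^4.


Expand (-x - 9)^4 by repeated multiplication:
  (-x - 9)^2 = x^2 + 18x + 81
  (-x - 9)^3 = -x^3 - 27x^2 - 243x - 729
= x^4 + 36x^3 + 486x^2 + 2916x + 6561


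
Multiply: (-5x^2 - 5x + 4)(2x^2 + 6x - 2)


Distribute each term of the first polynomial:
  (-5x^2)(2x^2 + 6x - 2) = -10x^4 - 30x^3 + 10x^2
  (-5x)(2x^2 + 6x - 2) = -10x^3 - 30x^2 + 10x
  (4)(2x^2 + 6x - 2) = 8x^2 + 24x - 8
Sum: -10x^4 - 40x^3 - 12x^2 + 34x - 8


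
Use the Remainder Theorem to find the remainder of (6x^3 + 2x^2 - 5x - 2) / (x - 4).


By the Remainder Theorem, the remainder equals p(4):
  6*(4)^3 = 384
  2*(4)^2 = 32
  -5*(4)^1 = -20
  constant: -2
Sum: 384 + 32 - 20 - 2 = 394


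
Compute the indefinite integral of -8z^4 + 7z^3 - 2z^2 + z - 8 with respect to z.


Reverse power rule on each term:
  ∫ -8z^4 dz = -(8/5)z^5
  ∫ 7z^3 dz = (7/4)z^4
  ∫ -2z^2 dz = -(2/3)z^3
  ∫ z dz = (1/2)z^2
  ∫ -8 dz = -8z
F(z) = -(8/5)z^5 + (7/4)z^4 - (2/3)z^3 + (1/2)z^2 - 8z + C


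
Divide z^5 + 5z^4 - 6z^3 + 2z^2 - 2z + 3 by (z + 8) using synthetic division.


Synthetic division with c = -8. Coefficients: 1, 5, -6, 2, -2, 3
Bring down 1.
  1 * -8 = -8; -8 + 5 = -3
  -3 * -8 = 24; 24 - 6 = 18
  18 * -8 = -144; -144 + 2 = -142
  -142 * -8 = 1136; 1136 - 2 = 1134
  1134 * -8 = -9072; -9072 + 3 = -9069
Quotient: z^4 - 3z^3 + 18z^2 - 142z + 1134, Remainder: -9069


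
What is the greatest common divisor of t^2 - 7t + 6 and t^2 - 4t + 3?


Factor each:
  t^2 - 7t + 6 = (t - 1)(t - 6)
  t^2 - 4t + 3 = (t - 1)(t - 3)
Common monic factor: t - 1


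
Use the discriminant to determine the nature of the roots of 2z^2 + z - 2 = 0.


D = b^2 - 4ac = (1)^2 - 4(2)(-2) = 1 + 16 = 17
Since D > 0: two distinct irrational roots


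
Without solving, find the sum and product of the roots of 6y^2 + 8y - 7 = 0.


For ay^2+by+c=0: sum = -b/a, product = c/a.
a=6, b=8, c=-7
Sum = -(8)/6 = -4/3
Product = (-7)/6 = -7/6


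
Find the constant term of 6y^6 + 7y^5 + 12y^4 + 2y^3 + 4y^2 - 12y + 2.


Read off the constant term: 2


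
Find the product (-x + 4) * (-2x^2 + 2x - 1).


Distribute each term of the first polynomial:
  (-x)(-2x^2 + 2x - 1) = 2x^3 - 2x^2 + x
  (4)(-2x^2 + 2x - 1) = -8x^2 + 8x - 4
Sum: 2x^3 - 10x^2 + 9x - 4


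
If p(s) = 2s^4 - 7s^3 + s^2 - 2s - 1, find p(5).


Using direct substitution:
  2 * (5)^4 = 1250
  -7 * (5)^3 = -875
  1 * (5)^2 = 25
  -2 * (5)^1 = -10
  constant: -1
Sum = 1250 - 875 + 25 - 10 - 1 = 389


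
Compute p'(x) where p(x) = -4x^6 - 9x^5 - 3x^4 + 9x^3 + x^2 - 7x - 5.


Apply the power rule term by term:
  d/dx(-4x^6) = -24x^5
  d/dx(-9x^5) = -45x^4
  d/dx(-3x^4) = -12x^3
  d/dx(9x^3) = 27x^2
  d/dx(x^2) = 2x
  d/dx(-7x) = -7
  d/dx(-5) = 0
p'(x) = -24x^5 - 45x^4 - 12x^3 + 27x^2 + 2x - 7
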